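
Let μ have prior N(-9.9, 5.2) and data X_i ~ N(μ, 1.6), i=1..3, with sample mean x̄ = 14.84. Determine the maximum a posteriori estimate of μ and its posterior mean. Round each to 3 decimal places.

Posterior for μ is Normal. Precision-weighted mean: (1/5.2·-9.9 + 3/1.6·14.84) / (1/5.2 + 3/1.6) = 12.539.
A Normal posterior is symmetric, so mode = mean.

μ_MAP = 12.539, E[μ|data] = 12.539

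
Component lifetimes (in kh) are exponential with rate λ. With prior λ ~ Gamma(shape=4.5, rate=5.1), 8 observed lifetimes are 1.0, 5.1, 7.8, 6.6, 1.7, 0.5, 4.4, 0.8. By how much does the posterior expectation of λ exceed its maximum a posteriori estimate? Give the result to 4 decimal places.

Σ times = 27.9. Posterior: Gamma(shape = 4.5+8 = 12.5, rate = 5.1+27.9 = 33.0).
Mode = (α−1)/β = 11.5/33.0 = 0.3485.
Mean = α/β = 12.5/33.0 = 0.3788.
Difference = 0.3788 − 0.3485 = 0.0303.
The posterior is right-skewed, so the mean exceeds the mode.

0.0303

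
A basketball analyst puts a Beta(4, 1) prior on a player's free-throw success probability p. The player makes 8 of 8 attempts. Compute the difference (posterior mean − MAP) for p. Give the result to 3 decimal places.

-0.077

Posterior: Beta(4+8, 1+0) = Beta(12, 1).
Since β = 1 ≤ 1 and α > 1, the Beta density is monotone increasing on [0,1]; the mode is at 1.
Mean = 12/(12+1) = 0.923.
Difference = 0.923 − 1.000 = -0.077.
Left-skewed posterior ⇒ mean < mode.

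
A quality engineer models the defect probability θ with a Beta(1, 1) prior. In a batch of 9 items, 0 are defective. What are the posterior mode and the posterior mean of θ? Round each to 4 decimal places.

Posterior: Beta(1+0, 1+9) = Beta(1, 10).
Since α = 1 ≤ 1 and β > 1, the Beta density is monotone decreasing on [0,1]; the mode is at 0.
Mean = 1/(1+10) = 0.0909.

MAP = 0.0000; posterior mean = 0.0909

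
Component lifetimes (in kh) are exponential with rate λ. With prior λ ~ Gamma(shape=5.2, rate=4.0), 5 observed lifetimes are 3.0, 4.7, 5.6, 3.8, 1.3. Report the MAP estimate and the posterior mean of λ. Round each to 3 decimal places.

Σ times = 18.4. Posterior: Gamma(shape = 5.2+5 = 10.2, rate = 4.0+18.4 = 22.4).
Mode = (α−1)/β = 9.2/22.4 = 0.411.
Mean = α/β = 10.2/22.4 = 0.455.
Mean > mode: the posterior has a right tail.

λ_MAP = 0.411, E[λ|data] = 0.455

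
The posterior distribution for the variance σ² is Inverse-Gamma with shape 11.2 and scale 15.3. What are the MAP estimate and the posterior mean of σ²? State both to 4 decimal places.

MAP = 1.2541; posterior mean = 1.5000

Mode = β/(α+1) = 15.3/12.2 = 1.2541.
Mean = β/(α−1) = 15.3/10.2 = 1.5000.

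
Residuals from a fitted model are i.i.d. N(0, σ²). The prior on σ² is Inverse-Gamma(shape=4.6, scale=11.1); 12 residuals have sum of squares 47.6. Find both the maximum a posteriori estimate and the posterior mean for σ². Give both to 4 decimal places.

σ²_MAP = 3.0086, E[σ²|data] = 3.6354

Posterior: Inverse-Gamma(shape = 4.6+12/2 = 10.6, scale = 11.1+47.6/2 = 34.9).
Mode = β/(α+1) = 34.9/11.6 = 3.0086.
Mean = β/(α−1) = 34.9/9.6 = 3.6354.
Mean > mode: the posterior has a right tail.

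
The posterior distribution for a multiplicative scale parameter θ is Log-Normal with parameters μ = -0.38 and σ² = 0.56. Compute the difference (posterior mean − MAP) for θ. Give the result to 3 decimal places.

Mode = exp(μ − σ²) = exp(-0.94) = 0.391.
Mean = exp(μ + σ²/2) = exp(-0.100) = 0.905.
Difference = 0.905 − 0.391 = 0.514.
Mean > mode: the posterior has a right tail.

0.514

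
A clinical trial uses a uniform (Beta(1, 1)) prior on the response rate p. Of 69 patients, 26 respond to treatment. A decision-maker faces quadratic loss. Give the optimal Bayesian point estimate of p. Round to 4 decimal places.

Posterior: Beta(1+26, 1+43) = Beta(27, 44).
Mode = (27−1)/(27+44−2) = 26/69 = 0.3768.
Mean = 27/(27+44) = 27/71 = 0.3803.
Quadratic loss ⇒ the optimal estimator is the posterior mean.

0.3803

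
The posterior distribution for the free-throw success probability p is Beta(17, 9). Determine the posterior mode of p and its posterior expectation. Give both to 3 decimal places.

MAP = 0.667; posterior mean = 0.654

Mode = (17−1)/(17+9−2) = 16/24 = 0.667.
Mean = 17/(17+9) = 17/26 = 0.654.
Mode > mean: the posterior has a left tail.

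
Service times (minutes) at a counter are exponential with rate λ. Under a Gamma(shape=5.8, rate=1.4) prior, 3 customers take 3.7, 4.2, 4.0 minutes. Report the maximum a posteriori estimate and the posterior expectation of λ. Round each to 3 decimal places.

MAP: 0.586. Posterior mean: 0.662.

Σ times = 11.9. Posterior: Gamma(shape = 5.8+3 = 8.8, rate = 1.4+11.9 = 13.3).
Mode = (α−1)/β = 7.8/13.3 = 0.586.
Mean = α/β = 8.8/13.3 = 0.662.
Mean > mode: the posterior has a right tail.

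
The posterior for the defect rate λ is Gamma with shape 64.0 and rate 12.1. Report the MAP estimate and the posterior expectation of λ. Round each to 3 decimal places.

MAP estimate = 5.207, posterior expectation = 5.289

Mode = (α−1)/β = 63.0/12.1 = 5.207.
Mean = α/β = 64.0/12.1 = 5.289.
The posterior is right-skewed, so the mean exceeds the mode.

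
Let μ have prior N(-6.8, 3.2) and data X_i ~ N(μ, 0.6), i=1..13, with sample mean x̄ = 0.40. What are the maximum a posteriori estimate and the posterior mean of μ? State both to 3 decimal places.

MAP: 0.298. Posterior mean: 0.298.

Posterior for μ is Normal. Precision-weighted mean: (1/3.2·-6.8 + 13/0.6·0.40) / (1/3.2 + 13/0.6) = 0.298.
A Normal posterior is symmetric, so mode = mean.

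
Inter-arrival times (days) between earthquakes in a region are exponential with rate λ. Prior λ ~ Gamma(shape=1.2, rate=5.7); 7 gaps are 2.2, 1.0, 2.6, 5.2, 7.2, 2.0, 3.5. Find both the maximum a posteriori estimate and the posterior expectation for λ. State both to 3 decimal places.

Σ times = 23.7. Posterior: Gamma(shape = 1.2+7 = 8.2, rate = 5.7+23.7 = 29.4).
Mode = (α−1)/β = 7.2/29.4 = 0.245.
Mean = α/β = 8.2/29.4 = 0.279.

λ_MAP = 0.245, E[λ|data] = 0.279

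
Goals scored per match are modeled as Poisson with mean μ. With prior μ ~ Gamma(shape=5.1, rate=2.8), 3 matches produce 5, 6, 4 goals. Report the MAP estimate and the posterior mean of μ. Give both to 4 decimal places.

MAP = 3.2931, posterior mean = 3.4655

Σ counts = 15. Posterior: Gamma(shape = 5.1+15 = 20.1, rate = 2.8+3 = 5.8).
Mode = (α−1)/β = 19.1/5.8 = 3.2931.
Mean = α/β = 20.1/5.8 = 3.4655.
The posterior is right-skewed, so the mean exceeds the mode.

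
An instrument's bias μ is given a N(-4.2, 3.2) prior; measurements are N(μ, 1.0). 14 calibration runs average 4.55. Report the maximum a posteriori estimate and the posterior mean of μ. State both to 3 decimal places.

MAP = 4.359, posterior mean = 4.359

Posterior for μ is Normal. Precision-weighted mean: (1/3.2·-4.2 + 14/1.0·4.55) / (1/3.2 + 14/1.0) = 4.359.
A Normal posterior is symmetric, so mode = mean.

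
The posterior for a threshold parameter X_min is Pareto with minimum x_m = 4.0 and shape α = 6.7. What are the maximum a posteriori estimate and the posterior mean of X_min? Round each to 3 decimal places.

maximum a posteriori estimate = 4.000, posterior mean = 4.702

The Pareto density is strictly decreasing on [x_m, ∞), so the mode is x_m = 4.000.
Mean = α·x_m/(α−1) = 6.7·4.0/5.7 = 4.702.
Mean > mode: the posterior has a right tail.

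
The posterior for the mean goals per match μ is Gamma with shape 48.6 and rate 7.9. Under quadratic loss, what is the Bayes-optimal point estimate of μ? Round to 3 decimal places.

6.152

Mode = (α−1)/β = 47.6/7.9 = 6.025.
Mean = α/β = 48.6/7.9 = 6.152.
Quadratic loss ⇒ the optimal estimator is the posterior mean.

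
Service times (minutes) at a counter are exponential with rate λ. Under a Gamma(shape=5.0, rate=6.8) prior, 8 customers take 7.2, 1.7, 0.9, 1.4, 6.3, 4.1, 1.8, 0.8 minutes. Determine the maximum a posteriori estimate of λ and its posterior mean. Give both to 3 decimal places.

MAP = 0.387, posterior mean = 0.419

Σ times = 24.2. Posterior: Gamma(shape = 5.0+8 = 13.0, rate = 6.8+24.2 = 31.0).
Mode = (α−1)/β = 12.0/31.0 = 0.387.
Mean = α/β = 13.0/31.0 = 0.419.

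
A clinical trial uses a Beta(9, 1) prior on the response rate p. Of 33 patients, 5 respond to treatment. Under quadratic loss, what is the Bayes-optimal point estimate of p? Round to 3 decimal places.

Posterior: Beta(9+5, 1+28) = Beta(14, 29).
Mode = (14−1)/(14+29−2) = 13/41 = 0.317.
Mean = 14/(14+29) = 14/43 = 0.326.
Quadratic loss ⇒ the optimal estimator is the posterior mean.

0.326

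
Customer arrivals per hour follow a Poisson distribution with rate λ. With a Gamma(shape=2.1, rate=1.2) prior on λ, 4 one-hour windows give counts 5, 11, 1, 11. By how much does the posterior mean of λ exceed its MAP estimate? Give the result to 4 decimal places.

0.1923

Σ counts = 28. Posterior: Gamma(shape = 2.1+28 = 30.1, rate = 1.2+4 = 5.2).
Mode = (α−1)/β = 29.1/5.2 = 5.5962.
Mean = α/β = 30.1/5.2 = 5.7885.
Difference = 5.7885 − 5.5962 = 0.1923.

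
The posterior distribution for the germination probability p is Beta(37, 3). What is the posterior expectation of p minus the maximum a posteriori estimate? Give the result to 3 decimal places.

Mode = (37−1)/(37+3−2) = 36/38 = 0.947.
Mean = 37/(37+3) = 37/40 = 0.925.
Difference = 0.925 − 0.947 = -0.022.
Mode > mean: the posterior has a left tail.

-0.022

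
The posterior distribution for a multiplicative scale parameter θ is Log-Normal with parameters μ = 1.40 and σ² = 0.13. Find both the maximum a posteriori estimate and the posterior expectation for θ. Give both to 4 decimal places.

Mode = exp(μ − σ²) = exp(1.27) = 3.5609.
Mean = exp(μ + σ²/2) = exp(1.465) = 4.3275.
Right-skewed posterior ⇒ mode < mean.

MAP = 3.5609, posterior mean = 4.3275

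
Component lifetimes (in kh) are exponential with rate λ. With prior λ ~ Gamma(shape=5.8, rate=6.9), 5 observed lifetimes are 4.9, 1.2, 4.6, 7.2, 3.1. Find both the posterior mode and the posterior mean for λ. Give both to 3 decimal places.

Σ times = 21.0. Posterior: Gamma(shape = 5.8+5 = 10.8, rate = 6.9+21.0 = 27.9).
Mode = (α−1)/β = 9.8/27.9 = 0.351.
Mean = α/β = 10.8/27.9 = 0.387.

posterior mode = 0.351, posterior mean = 0.387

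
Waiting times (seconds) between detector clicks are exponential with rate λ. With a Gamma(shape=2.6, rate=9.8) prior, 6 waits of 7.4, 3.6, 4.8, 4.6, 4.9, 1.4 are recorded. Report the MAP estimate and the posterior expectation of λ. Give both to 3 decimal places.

Σ times = 26.7. Posterior: Gamma(shape = 2.6+6 = 8.6, rate = 9.8+26.7 = 36.5).
Mode = (α−1)/β = 7.6/36.5 = 0.208.
Mean = α/β = 8.6/36.5 = 0.236.

MAP: 0.208. Posterior mean: 0.236.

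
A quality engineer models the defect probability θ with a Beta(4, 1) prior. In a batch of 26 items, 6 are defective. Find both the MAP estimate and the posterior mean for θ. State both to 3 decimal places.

MAP = 0.310, posterior mean = 0.323

Posterior: Beta(4+6, 1+20) = Beta(10, 21).
Mode = (10−1)/(10+21−2) = 9/29 = 0.310.
Mean = 10/(10+21) = 10/31 = 0.323.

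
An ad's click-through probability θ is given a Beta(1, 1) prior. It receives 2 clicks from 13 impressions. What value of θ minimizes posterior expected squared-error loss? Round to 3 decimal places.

0.200

Posterior: Beta(1+2, 1+11) = Beta(3, 12).
Mode = (3−1)/(3+12−2) = 2/13 = 0.154.
With a flat prior the MAP equals the MLE, 2/13.
Mean = 3/(3+12) = 3/15 = 0.200.
Squared-error loss ⇒ the optimal estimator is the posterior mean.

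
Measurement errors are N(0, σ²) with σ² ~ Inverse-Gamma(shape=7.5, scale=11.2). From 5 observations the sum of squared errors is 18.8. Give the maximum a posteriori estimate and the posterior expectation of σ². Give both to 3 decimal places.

Posterior: Inverse-Gamma(shape = 7.5+5/2 = 10.0, scale = 11.2+18.8/2 = 20.6).
Mode = β/(α+1) = 20.6/11.0 = 1.873.
Mean = β/(α−1) = 20.6/9.0 = 2.289.

σ²_MAP = 1.873, E[σ²|data] = 2.289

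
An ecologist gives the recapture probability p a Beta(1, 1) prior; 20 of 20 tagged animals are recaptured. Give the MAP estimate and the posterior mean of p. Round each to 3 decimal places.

MAP = 1.000, posterior mean = 0.955

Posterior: Beta(1+20, 1+0) = Beta(21, 1).
Since β = 1 ≤ 1 and α > 1, the Beta density is monotone increasing on [0,1]; the mode is at 1.
Mean = 21/(21+1) = 0.955.
Left-skewed posterior ⇒ mean < mode.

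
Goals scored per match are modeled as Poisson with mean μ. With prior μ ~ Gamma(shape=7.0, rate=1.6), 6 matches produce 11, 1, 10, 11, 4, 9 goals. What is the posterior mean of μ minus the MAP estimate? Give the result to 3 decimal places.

0.132

Σ counts = 46. Posterior: Gamma(shape = 7.0+46 = 53.0, rate = 1.6+6 = 7.6).
Mode = (α−1)/β = 52.0/7.6 = 6.842.
Mean = α/β = 53.0/7.6 = 6.974.
Difference = 6.974 − 6.842 = 0.132.
Mean > mode: the posterior has a right tail.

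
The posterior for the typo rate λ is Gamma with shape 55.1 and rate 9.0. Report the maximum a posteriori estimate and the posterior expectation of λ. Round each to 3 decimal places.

Mode = (α−1)/β = 54.1/9.0 = 6.011.
Mean = α/β = 55.1/9.0 = 6.122.
Right-skewed posterior ⇒ mode < mean.

MAP = 6.011, posterior mean = 6.122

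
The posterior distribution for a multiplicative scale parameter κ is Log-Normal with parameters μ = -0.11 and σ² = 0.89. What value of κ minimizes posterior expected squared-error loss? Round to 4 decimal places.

Mode = exp(μ − σ²) = exp(-1.00) = 0.3679.
Mean = exp(μ + σ²/2) = exp(0.335) = 1.3979.
Squared-error loss ⇒ the optimal estimator is the posterior mean.

1.3979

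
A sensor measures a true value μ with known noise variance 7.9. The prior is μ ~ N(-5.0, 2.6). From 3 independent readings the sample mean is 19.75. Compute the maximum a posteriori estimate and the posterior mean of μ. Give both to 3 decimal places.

Posterior for μ is Normal. Precision-weighted mean: (1/2.6·-5.0 + 3/7.9·19.75) / (1/2.6 + 3/7.9) = 7.296.
A Normal posterior is symmetric, so mode = mean.

MAP = 7.296; posterior mean = 7.296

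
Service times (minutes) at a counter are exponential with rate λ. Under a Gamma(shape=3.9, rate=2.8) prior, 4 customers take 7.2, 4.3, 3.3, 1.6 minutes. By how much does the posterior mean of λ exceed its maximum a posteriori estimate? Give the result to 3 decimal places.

0.052

Σ times = 16.4. Posterior: Gamma(shape = 3.9+4 = 7.9, rate = 2.8+16.4 = 19.2).
Mode = (α−1)/β = 6.9/19.2 = 0.359.
Mean = α/β = 7.9/19.2 = 0.411.
Difference = 0.411 − 0.359 = 0.052.
Mean > mode: the posterior has a right tail.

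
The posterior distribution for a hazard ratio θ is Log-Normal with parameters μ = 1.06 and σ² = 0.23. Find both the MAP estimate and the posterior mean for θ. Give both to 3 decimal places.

Mode = exp(μ − σ²) = exp(0.83) = 2.293.
Mean = exp(μ + σ²/2) = exp(1.175) = 3.238.
The mean is pulled above the mode by the posterior's right skew.

MAP estimate = 2.293, posterior mean = 3.238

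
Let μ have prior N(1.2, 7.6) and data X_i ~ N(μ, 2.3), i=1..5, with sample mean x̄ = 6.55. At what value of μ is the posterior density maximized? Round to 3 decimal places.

Posterior for μ is Normal. Precision-weighted mean: (1/7.6·1.2 + 5/2.3·6.55) / (1/7.6 + 5/2.3) = 6.245.
A Normal posterior is symmetric, so mode = mean.
This is the posterior mode — the MAP estimate.

6.245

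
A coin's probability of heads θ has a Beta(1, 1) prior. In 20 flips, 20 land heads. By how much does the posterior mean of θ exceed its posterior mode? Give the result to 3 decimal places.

Posterior: Beta(1+20, 1+0) = Beta(21, 1).
Since β = 1 ≤ 1 and α > 1, the Beta density is monotone increasing on [0,1]; the mode is at 1.
Mean = 21/(21+1) = 0.955.
Difference = 0.955 − 1.000 = -0.045.

-0.045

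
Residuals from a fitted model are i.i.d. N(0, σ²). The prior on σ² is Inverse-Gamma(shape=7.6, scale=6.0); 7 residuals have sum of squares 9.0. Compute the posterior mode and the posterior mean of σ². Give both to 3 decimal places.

Posterior: Inverse-Gamma(shape = 7.6+7/2 = 11.1, scale = 6.0+9.0/2 = 10.5).
Mode = β/(α+1) = 10.5/12.1 = 0.868.
Mean = β/(α−1) = 10.5/10.1 = 1.040.
The mean is pulled above the mode by the posterior's right skew.

MAP = 0.868, posterior mean = 1.040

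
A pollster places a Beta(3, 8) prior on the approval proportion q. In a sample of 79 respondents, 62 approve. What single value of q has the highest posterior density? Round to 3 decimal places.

Posterior: Beta(3+62, 8+17) = Beta(65, 25).
Mode = (65−1)/(65+25−2) = 64/88 = 0.727.
Mean = 65/(65+25) = 65/90 = 0.722.
This is the posterior mode — the MAP estimate.

0.727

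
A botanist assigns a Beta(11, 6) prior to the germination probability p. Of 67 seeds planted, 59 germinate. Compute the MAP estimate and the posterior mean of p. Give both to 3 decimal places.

p_MAP = 0.841, E[p|data] = 0.833

Posterior: Beta(11+59, 6+8) = Beta(70, 14).
Mode = (70−1)/(70+14−2) = 69/82 = 0.841.
Mean = 70/(70+14) = 70/84 = 0.833.
The mean is pulled below the mode by the posterior's left skew.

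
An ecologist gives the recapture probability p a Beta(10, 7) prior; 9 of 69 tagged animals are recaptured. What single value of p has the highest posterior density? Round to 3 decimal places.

0.214

Posterior: Beta(10+9, 7+60) = Beta(19, 67).
Mode = (19−1)/(19+67−2) = 18/84 = 0.214.
Mean = 19/(19+67) = 19/86 = 0.221.
This is the posterior mode — the MAP estimate.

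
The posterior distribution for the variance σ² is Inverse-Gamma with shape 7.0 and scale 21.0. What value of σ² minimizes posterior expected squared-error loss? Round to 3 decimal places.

Mode = β/(α+1) = 21.0/8.0 = 2.625.
Mean = β/(α−1) = 21.0/6.0 = 3.500.
Squared-error loss ⇒ the optimal estimator is the posterior mean.

3.500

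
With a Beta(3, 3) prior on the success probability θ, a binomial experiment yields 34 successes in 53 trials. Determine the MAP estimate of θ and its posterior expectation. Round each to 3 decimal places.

MAP estimate = 0.632, posterior expectation = 0.627

Posterior: Beta(3+34, 3+19) = Beta(37, 22).
Mode = (37−1)/(37+22−2) = 36/57 = 0.632.
Mean = 37/(37+22) = 37/59 = 0.627.
Mode > mean: the posterior has a left tail.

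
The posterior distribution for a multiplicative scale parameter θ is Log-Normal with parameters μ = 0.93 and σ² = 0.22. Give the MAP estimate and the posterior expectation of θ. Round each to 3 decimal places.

MAP: 2.034. Posterior mean: 2.829.

Mode = exp(μ − σ²) = exp(0.71) = 2.034.
Mean = exp(μ + σ²/2) = exp(1.040) = 2.829.
The mean is pulled above the mode by the posterior's right skew.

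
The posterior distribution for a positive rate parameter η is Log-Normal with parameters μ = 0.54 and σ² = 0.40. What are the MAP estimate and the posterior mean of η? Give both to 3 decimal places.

Mode = exp(μ − σ²) = exp(0.14) = 1.150.
Mean = exp(μ + σ²/2) = exp(0.740) = 2.096.

MAP: 1.150. Posterior mean: 2.096.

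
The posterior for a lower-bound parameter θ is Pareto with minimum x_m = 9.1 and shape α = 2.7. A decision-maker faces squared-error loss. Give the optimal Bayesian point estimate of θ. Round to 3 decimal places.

14.453

The Pareto density is strictly decreasing on [x_m, ∞), so the mode is x_m = 9.100.
Mean = α·x_m/(α−1) = 2.7·9.1/1.7 = 14.453.
Squared-error loss ⇒ the optimal estimator is the posterior mean.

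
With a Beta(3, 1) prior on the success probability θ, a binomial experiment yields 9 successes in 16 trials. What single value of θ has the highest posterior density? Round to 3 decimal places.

0.611

Posterior: Beta(3+9, 1+7) = Beta(12, 8).
Mode = (12−1)/(12+8−2) = 11/18 = 0.611.
Mean = 12/(12+8) = 12/20 = 0.600.
This is the posterior mode — the MAP estimate.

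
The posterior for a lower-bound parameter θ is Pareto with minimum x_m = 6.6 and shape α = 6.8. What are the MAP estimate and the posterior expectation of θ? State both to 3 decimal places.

MAP estimate = 6.600, posterior expectation = 7.738

The Pareto density is strictly decreasing on [x_m, ∞), so the mode is x_m = 6.600.
Mean = α·x_m/(α−1) = 6.8·6.6/5.8 = 7.738.
Right-skewed posterior ⇒ mode < mean.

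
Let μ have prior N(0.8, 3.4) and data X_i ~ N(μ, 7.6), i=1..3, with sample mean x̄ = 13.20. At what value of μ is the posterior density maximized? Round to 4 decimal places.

Posterior for μ is Normal. Precision-weighted mean: (1/3.4·0.8 + 3/7.6·13.20) / (1/3.4 + 3/7.6) = 7.9056.
A Normal posterior is symmetric, so mode = mean.
This is the posterior mode — the MAP estimate.

7.9056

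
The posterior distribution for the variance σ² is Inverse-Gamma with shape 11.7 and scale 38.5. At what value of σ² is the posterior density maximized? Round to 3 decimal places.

3.031

Mode = β/(α+1) = 38.5/12.7 = 3.031.
Mean = β/(α−1) = 38.5/10.7 = 3.598.
This is the posterior mode — the MAP estimate.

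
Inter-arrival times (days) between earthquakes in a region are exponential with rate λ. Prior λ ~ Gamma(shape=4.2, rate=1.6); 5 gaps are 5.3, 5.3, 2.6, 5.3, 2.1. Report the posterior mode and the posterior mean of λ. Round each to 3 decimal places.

Σ times = 20.6. Posterior: Gamma(shape = 4.2+5 = 9.2, rate = 1.6+20.6 = 22.2).
Mode = (α−1)/β = 8.2/22.2 = 0.369.
Mean = α/β = 9.2/22.2 = 0.414.
The mean is pulled above the mode by the posterior's right skew.

MAP: 0.369. Posterior mean: 0.414.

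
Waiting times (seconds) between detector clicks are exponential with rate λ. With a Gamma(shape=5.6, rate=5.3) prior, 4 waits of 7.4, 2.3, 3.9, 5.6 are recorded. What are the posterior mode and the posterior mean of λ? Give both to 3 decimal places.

Σ times = 19.2. Posterior: Gamma(shape = 5.6+4 = 9.6, rate = 5.3+19.2 = 24.5).
Mode = (α−1)/β = 8.6/24.5 = 0.351.
Mean = α/β = 9.6/24.5 = 0.392.

MAP: 0.351. Posterior mean: 0.392.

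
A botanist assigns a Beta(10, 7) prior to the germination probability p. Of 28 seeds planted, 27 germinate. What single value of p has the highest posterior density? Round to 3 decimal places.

0.837

Posterior: Beta(10+27, 7+1) = Beta(37, 8).
Mode = (37−1)/(37+8−2) = 36/43 = 0.837.
Mean = 37/(37+8) = 37/45 = 0.822.
This is the posterior mode — the MAP estimate.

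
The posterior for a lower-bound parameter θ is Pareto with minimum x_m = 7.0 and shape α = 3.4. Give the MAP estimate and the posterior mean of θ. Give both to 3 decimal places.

The Pareto density is strictly decreasing on [x_m, ∞), so the mode is x_m = 7.000.
Mean = α·x_m/(α−1) = 3.4·7.0/2.4 = 9.917.

MAP = 7.000, posterior mean = 9.917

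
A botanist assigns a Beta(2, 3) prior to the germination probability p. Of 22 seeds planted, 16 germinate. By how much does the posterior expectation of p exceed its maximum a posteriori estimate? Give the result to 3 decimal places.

-0.013

Posterior: Beta(2+16, 3+6) = Beta(18, 9).
Mode = (18−1)/(18+9−2) = 17/25 = 0.680.
Mean = 18/(18+9) = 18/27 = 0.667.
Difference = 0.667 − 0.680 = -0.013.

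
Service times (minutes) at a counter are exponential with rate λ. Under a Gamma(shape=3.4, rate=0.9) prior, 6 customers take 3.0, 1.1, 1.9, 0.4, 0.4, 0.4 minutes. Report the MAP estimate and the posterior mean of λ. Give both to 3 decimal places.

MAP = 1.037, posterior mean = 1.160

Σ times = 7.2. Posterior: Gamma(shape = 3.4+6 = 9.4, rate = 0.9+7.2 = 8.1).
Mode = (α−1)/β = 8.4/8.1 = 1.037.
Mean = α/β = 9.4/8.1 = 1.160.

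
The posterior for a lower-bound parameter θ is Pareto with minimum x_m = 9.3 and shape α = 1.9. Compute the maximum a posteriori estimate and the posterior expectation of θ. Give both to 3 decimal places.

The Pareto density is strictly decreasing on [x_m, ∞), so the mode is x_m = 9.300.
Mean = α·x_m/(α−1) = 1.9·9.3/0.9 = 19.633.

maximum a posteriori estimate = 9.300, posterior expectation = 19.633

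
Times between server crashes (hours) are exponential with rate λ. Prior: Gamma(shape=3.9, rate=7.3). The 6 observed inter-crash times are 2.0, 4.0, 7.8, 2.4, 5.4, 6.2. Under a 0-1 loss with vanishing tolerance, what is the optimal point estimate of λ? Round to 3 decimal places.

Σ times = 27.8. Posterior: Gamma(shape = 3.9+6 = 9.9, rate = 7.3+27.8 = 35.1).
Mode = (α−1)/β = 8.9/35.1 = 0.254.
Mean = α/β = 9.9/35.1 = 0.282.
This is the posterior mode — the MAP estimate.

0.254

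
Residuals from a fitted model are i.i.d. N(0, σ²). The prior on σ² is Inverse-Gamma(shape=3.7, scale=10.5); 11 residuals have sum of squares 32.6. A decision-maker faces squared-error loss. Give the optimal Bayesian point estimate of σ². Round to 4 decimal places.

3.2683

Posterior: Inverse-Gamma(shape = 3.7+11/2 = 9.2, scale = 10.5+32.6/2 = 26.8).
Mode = β/(α+1) = 26.8/10.2 = 2.6275.
Mean = β/(α−1) = 26.8/8.2 = 3.2683.
Squared-error loss ⇒ the optimal estimator is the posterior mean.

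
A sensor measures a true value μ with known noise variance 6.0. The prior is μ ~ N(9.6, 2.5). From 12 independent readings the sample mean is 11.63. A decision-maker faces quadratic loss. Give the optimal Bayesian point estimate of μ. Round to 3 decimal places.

Posterior for μ is Normal. Precision-weighted mean: (1/2.5·9.6 + 12/6.0·11.63) / (1/2.5 + 12/6.0) = 11.292.
A Normal posterior is symmetric, so mode = mean.
Quadratic loss ⇒ the optimal estimator is the posterior mean.

11.292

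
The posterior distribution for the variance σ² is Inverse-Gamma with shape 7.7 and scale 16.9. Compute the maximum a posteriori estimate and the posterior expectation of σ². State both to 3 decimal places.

Mode = β/(α+1) = 16.9/8.7 = 1.943.
Mean = β/(α−1) = 16.9/6.7 = 2.522.

σ²_MAP = 1.943, E[σ²|data] = 2.522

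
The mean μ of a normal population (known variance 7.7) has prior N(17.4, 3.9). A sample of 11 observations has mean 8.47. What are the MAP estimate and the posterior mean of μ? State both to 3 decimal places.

MAP: 9.829. Posterior mean: 9.829.

Posterior for μ is Normal. Precision-weighted mean: (1/3.9·17.4 + 11/7.7·8.47) / (1/3.9 + 11/7.7) = 9.829.
A Normal posterior is symmetric, so mode = mean.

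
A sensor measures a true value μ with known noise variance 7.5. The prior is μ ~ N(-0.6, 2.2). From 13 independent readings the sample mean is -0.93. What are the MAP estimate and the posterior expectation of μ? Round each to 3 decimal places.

Posterior for μ is Normal. Precision-weighted mean: (1/2.2·-0.6 + 13/7.5·-0.93) / (1/2.2 + 13/7.5) = -0.861.
A Normal posterior is symmetric, so mode = mean.

MAP = -0.861; posterior mean = -0.861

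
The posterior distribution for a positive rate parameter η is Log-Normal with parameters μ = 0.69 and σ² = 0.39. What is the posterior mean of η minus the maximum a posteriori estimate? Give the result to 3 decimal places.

1.073

Mode = exp(μ − σ²) = exp(0.30) = 1.350.
Mean = exp(μ + σ²/2) = exp(0.885) = 2.423.
Difference = 2.423 − 1.350 = 1.073.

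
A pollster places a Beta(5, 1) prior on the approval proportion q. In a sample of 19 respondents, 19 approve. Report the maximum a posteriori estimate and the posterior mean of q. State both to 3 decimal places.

q_MAP = 1.000, E[q|data] = 0.960

Posterior: Beta(5+19, 1+0) = Beta(24, 1).
Since β = 1 ≤ 1 and α > 1, the Beta density is monotone increasing on [0,1]; the mode is at 1.
Mean = 24/(24+1) = 0.960.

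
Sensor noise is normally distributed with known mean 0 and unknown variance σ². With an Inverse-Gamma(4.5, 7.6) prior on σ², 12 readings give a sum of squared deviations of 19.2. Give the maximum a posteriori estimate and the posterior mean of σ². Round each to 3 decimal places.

σ²_MAP = 1.496, E[σ²|data] = 1.811

Posterior: Inverse-Gamma(shape = 4.5+12/2 = 10.5, scale = 7.6+19.2/2 = 17.2).
Mode = β/(α+1) = 17.2/11.5 = 1.496.
Mean = β/(α−1) = 17.2/9.5 = 1.811.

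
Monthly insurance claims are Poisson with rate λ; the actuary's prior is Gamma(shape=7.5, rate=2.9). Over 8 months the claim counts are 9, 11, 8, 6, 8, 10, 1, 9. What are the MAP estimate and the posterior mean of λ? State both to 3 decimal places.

MAP = 6.284; posterior mean = 6.376

Σ counts = 62. Posterior: Gamma(shape = 7.5+62 = 69.5, rate = 2.9+8 = 10.9).
Mode = (α−1)/β = 68.5/10.9 = 6.284.
Mean = α/β = 69.5/10.9 = 6.376.
Mean > mode: the posterior has a right tail.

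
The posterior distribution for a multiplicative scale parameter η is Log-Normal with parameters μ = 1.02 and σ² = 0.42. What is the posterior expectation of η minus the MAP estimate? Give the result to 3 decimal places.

Mode = exp(μ − σ²) = exp(0.60) = 1.822.
Mean = exp(μ + σ²/2) = exp(1.230) = 3.421.
Difference = 3.421 − 1.822 = 1.599.

1.599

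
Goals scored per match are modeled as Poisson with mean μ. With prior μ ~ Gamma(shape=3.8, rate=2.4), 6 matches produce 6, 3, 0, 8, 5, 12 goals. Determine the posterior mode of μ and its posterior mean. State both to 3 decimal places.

Σ counts = 34. Posterior: Gamma(shape = 3.8+34 = 37.8, rate = 2.4+6 = 8.4).
Mode = (α−1)/β = 36.8/8.4 = 4.381.
Mean = α/β = 37.8/8.4 = 4.500.

MAP = 4.381, posterior mean = 4.500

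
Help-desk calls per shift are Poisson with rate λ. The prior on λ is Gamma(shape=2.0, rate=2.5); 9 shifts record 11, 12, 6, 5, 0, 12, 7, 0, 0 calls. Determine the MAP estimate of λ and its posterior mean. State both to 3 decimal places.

MAP = 4.696; posterior mean = 4.783

Σ counts = 53. Posterior: Gamma(shape = 2.0+53 = 55.0, rate = 2.5+9 = 11.5).
Mode = (α−1)/β = 54.0/11.5 = 4.696.
Mean = α/β = 55.0/11.5 = 4.783.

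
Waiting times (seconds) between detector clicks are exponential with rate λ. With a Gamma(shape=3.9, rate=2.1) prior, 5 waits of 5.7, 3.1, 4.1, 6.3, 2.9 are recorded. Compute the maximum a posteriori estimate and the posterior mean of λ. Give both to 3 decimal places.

Σ times = 22.1. Posterior: Gamma(shape = 3.9+5 = 8.9, rate = 2.1+22.1 = 24.2).
Mode = (α−1)/β = 7.9/24.2 = 0.326.
Mean = α/β = 8.9/24.2 = 0.368.
The posterior is right-skewed, so the mean exceeds the mode.

λ_MAP = 0.326, E[λ|data] = 0.368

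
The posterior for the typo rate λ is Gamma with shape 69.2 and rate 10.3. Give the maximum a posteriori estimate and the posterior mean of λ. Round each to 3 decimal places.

Mode = (α−1)/β = 68.2/10.3 = 6.621.
Mean = α/β = 69.2/10.3 = 6.718.

MAP = 6.621; posterior mean = 6.718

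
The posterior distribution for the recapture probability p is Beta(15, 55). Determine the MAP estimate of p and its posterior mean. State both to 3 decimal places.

Mode = (15−1)/(15+55−2) = 14/68 = 0.206.
Mean = 15/(15+55) = 15/70 = 0.214.

p_MAP = 0.206, E[p|data] = 0.214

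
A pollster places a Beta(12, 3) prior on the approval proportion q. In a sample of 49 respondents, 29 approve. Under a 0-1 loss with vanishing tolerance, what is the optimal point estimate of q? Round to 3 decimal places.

Posterior: Beta(12+29, 3+20) = Beta(41, 23).
Mode = (41−1)/(41+23−2) = 40/62 = 0.645.
Mean = 41/(41+23) = 41/64 = 0.641.
This is the posterior mode — the MAP estimate.

0.645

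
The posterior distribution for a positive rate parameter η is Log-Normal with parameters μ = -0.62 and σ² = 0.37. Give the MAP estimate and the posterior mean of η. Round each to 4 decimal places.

MAP = 0.3716; posterior mean = 0.6473

Mode = exp(μ − σ²) = exp(-0.99) = 0.3716.
Mean = exp(μ + σ²/2) = exp(-0.435) = 0.6473.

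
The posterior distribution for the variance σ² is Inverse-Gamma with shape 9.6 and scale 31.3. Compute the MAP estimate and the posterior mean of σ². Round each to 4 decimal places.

MAP: 2.9528. Posterior mean: 3.6395.

Mode = β/(α+1) = 31.3/10.6 = 2.9528.
Mean = β/(α−1) = 31.3/8.6 = 3.6395.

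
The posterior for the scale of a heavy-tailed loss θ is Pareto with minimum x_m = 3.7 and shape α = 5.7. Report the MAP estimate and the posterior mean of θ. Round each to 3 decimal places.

The Pareto density is strictly decreasing on [x_m, ∞), so the mode is x_m = 3.700.
Mean = α·x_m/(α−1) = 5.7·3.7/4.7 = 4.487.

MAP: 3.700. Posterior mean: 4.487.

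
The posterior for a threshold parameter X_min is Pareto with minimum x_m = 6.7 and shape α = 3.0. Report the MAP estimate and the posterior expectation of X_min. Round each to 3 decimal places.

The Pareto density is strictly decreasing on [x_m, ∞), so the mode is x_m = 6.700.
Mean = α·x_m/(α−1) = 3.0·6.7/2.0 = 10.050.

MAP: 6.700. Posterior mean: 10.050.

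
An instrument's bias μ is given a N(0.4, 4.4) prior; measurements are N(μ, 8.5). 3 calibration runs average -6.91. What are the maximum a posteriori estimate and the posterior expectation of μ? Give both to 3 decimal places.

Posterior for μ is Normal. Precision-weighted mean: (1/4.4·0.4 + 3/8.5·-6.91) / (1/4.4 + 3/8.5) = -4.047.
A Normal posterior is symmetric, so mode = mean.

MAP: -4.047. Posterior mean: -4.047.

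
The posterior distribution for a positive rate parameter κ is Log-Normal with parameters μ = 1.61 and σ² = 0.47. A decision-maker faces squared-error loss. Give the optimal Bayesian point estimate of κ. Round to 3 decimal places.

6.328

Mode = exp(μ − σ²) = exp(1.14) = 3.127.
Mean = exp(μ + σ²/2) = exp(1.845) = 6.328.
Squared-error loss ⇒ the optimal estimator is the posterior mean.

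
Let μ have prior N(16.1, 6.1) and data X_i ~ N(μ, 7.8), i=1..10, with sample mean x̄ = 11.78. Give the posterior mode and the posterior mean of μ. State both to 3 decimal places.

Posterior for μ is Normal. Precision-weighted mean: (1/6.1·16.1 + 10/7.8·11.78) / (1/6.1 + 10/7.8) = 12.270.
A Normal posterior is symmetric, so mode = mean.

MAP = 12.270, posterior mean = 12.270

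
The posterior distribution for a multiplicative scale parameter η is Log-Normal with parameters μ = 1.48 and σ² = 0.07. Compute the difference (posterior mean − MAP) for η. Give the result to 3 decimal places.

Mode = exp(μ − σ²) = exp(1.41) = 4.096.
Mean = exp(μ + σ²/2) = exp(1.515) = 4.549.
Difference = 4.549 − 4.096 = 0.453.

0.453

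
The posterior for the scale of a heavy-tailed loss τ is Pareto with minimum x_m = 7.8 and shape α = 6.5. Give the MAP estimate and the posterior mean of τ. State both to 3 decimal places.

The Pareto density is strictly decreasing on [x_m, ∞), so the mode is x_m = 7.800.
Mean = α·x_m/(α−1) = 6.5·7.8/5.5 = 9.218.
The posterior is right-skewed, so the mean exceeds the mode.

MAP = 7.800; posterior mean = 9.218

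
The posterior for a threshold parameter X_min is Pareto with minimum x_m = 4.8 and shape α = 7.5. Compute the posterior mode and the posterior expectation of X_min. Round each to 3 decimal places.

The Pareto density is strictly decreasing on [x_m, ∞), so the mode is x_m = 4.800.
Mean = α·x_m/(α−1) = 7.5·4.8/6.5 = 5.538.

MAP = 4.800; posterior mean = 5.538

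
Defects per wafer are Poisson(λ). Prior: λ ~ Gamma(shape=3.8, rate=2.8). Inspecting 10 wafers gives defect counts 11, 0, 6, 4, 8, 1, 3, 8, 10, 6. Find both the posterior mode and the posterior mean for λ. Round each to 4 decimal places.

MAP = 4.6719, posterior mean = 4.7500

Σ counts = 57. Posterior: Gamma(shape = 3.8+57 = 60.8, rate = 2.8+10 = 12.8).
Mode = (α−1)/β = 59.8/12.8 = 4.6719.
Mean = α/β = 60.8/12.8 = 4.7500.
Mean > mode: the posterior has a right tail.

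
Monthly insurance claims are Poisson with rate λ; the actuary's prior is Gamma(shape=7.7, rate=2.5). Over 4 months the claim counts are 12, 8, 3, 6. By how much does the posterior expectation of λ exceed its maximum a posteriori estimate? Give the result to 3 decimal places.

0.154

Σ counts = 29. Posterior: Gamma(shape = 7.7+29 = 36.7, rate = 2.5+4 = 6.5).
Mode = (α−1)/β = 35.7/6.5 = 5.492.
Mean = α/β = 36.7/6.5 = 5.646.
Difference = 5.646 − 5.492 = 0.154.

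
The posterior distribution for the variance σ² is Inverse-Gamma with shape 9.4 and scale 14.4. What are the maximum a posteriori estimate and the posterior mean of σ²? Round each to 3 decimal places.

MAP = 1.385; posterior mean = 1.714

Mode = β/(α+1) = 14.4/10.4 = 1.385.
Mean = β/(α−1) = 14.4/8.4 = 1.714.
The posterior is right-skewed, so the mean exceeds the mode.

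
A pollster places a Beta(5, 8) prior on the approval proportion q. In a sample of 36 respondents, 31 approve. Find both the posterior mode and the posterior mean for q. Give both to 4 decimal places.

Posterior: Beta(5+31, 8+5) = Beta(36, 13).
Mode = (36−1)/(36+13−2) = 35/47 = 0.7447.
Mean = 36/(36+13) = 36/49 = 0.7347.
The mean is pulled below the mode by the posterior's left skew.

q_MAP = 0.7447, E[q|data] = 0.7347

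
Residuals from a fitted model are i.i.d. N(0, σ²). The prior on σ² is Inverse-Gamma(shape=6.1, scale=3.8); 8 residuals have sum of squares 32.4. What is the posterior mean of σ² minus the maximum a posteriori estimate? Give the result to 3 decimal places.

0.396

Posterior: Inverse-Gamma(shape = 6.1+8/2 = 10.1, scale = 3.8+32.4/2 = 20.0).
Mode = β/(α+1) = 20.0/11.1 = 1.802.
Mean = β/(α−1) = 20.0/9.1 = 2.198.
Difference = 2.198 − 1.802 = 0.396.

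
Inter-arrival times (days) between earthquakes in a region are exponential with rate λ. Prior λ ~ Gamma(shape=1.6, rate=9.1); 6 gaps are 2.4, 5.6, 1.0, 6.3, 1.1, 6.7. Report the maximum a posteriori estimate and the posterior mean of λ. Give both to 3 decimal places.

Σ times = 23.1. Posterior: Gamma(shape = 1.6+6 = 7.6, rate = 9.1+23.1 = 32.2).
Mode = (α−1)/β = 6.6/32.2 = 0.205.
Mean = α/β = 7.6/32.2 = 0.236.
The mean is pulled above the mode by the posterior's right skew.

MAP = 0.205, posterior mean = 0.236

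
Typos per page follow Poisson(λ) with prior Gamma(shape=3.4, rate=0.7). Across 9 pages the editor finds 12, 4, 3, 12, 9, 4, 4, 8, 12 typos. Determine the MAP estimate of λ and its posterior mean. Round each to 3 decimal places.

Σ counts = 68. Posterior: Gamma(shape = 3.4+68 = 71.4, rate = 0.7+9 = 9.7).
Mode = (α−1)/β = 70.4/9.7 = 7.258.
Mean = α/β = 71.4/9.7 = 7.361.
Mean > mode: the posterior has a right tail.

MAP = 7.258, posterior mean = 7.361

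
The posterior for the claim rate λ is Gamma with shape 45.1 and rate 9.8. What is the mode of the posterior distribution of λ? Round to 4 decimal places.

Mode = (α−1)/β = 44.1/9.8 = 4.5000.
Mean = α/β = 45.1/9.8 = 4.6020.
This is the posterior mode — the MAP estimate.

4.5000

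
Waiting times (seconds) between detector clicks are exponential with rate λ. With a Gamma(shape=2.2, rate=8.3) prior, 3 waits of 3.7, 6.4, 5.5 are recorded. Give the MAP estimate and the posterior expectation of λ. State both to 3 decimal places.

MAP estimate = 0.176, posterior expectation = 0.218

Σ times = 15.6. Posterior: Gamma(shape = 2.2+3 = 5.2, rate = 8.3+15.6 = 23.9).
Mode = (α−1)/β = 4.2/23.9 = 0.176.
Mean = α/β = 5.2/23.9 = 0.218.
Mean > mode: the posterior has a right tail.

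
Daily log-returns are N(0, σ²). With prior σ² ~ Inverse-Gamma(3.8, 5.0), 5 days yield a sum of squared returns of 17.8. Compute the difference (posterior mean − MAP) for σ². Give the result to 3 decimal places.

Posterior: Inverse-Gamma(shape = 3.8+5/2 = 6.3, scale = 5.0+17.8/2 = 13.9).
Mode = β/(α+1) = 13.9/7.3 = 1.904.
Mean = β/(α−1) = 13.9/5.3 = 2.623.
Difference = 2.623 − 1.904 = 0.719.

0.719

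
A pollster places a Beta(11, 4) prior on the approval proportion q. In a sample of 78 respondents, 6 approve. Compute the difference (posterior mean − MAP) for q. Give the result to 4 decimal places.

0.0070

Posterior: Beta(11+6, 4+72) = Beta(17, 76).
Mode = (17−1)/(17+76−2) = 16/91 = 0.1758.
Mean = 17/(17+76) = 17/93 = 0.1828.
Difference = 0.1828 − 0.1758 = 0.0070.
Right-skewed posterior ⇒ mode < mean.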